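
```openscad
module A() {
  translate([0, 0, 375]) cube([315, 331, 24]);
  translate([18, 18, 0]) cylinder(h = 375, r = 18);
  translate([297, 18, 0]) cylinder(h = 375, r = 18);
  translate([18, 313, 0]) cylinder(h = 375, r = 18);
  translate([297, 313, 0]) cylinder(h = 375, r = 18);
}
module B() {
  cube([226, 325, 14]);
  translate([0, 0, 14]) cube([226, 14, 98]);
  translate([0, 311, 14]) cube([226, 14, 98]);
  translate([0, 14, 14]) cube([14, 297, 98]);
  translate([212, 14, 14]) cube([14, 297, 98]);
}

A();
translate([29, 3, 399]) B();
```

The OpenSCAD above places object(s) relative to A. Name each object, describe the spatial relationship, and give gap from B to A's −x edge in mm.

The open box's min-x is at 29; the stool's min-x is 0; gap = 29 mm.

A is a stool. B is an open box. The open box is on top of the stool. The gap from the open box to the stool's −x edge is 29 mm.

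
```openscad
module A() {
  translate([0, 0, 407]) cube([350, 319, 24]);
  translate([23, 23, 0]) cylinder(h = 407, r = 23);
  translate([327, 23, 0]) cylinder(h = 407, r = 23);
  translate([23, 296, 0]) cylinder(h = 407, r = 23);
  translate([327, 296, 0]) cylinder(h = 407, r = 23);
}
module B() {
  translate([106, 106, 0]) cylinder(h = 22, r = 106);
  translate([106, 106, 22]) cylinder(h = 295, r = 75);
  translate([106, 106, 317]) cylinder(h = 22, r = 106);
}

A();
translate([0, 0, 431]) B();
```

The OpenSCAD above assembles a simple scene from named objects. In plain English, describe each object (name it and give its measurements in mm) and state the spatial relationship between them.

A is a four-legged stool. The seat is a 350×319×24 mm slab whose top surface is at z = 431 mm; four round legs, each 46 mm in diameter, run from the floor (z = 0) to the underside of the seat, each leg's axis is inset half a diameter from the nearest pair of seat edges (so the leg's bounding box is flush with the corner).

B is a spool: two coaxial disc flanges of radius 106 mm and thickness 22 mm, joined by a core cylinder of radius 75 mm and height 295 mm. The lower flange rests on z = 0 and the three cylinders share a vertical axis.

The spool is on top of the stool.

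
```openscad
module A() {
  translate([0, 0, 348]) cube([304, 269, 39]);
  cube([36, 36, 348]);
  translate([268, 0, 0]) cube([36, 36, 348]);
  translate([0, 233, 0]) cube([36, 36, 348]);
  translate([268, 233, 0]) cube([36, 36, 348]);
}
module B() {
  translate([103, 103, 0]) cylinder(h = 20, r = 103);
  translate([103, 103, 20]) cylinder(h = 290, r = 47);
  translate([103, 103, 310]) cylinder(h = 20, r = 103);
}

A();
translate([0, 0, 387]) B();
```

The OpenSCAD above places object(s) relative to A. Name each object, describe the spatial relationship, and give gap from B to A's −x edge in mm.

A is a stool. B is a spool. The spool is on top of the stool. The gap from the spool to the stool's −x edge is 0 mm.

The spool's min-x is at 0; the stool's min-x is 0; gap = 0 mm.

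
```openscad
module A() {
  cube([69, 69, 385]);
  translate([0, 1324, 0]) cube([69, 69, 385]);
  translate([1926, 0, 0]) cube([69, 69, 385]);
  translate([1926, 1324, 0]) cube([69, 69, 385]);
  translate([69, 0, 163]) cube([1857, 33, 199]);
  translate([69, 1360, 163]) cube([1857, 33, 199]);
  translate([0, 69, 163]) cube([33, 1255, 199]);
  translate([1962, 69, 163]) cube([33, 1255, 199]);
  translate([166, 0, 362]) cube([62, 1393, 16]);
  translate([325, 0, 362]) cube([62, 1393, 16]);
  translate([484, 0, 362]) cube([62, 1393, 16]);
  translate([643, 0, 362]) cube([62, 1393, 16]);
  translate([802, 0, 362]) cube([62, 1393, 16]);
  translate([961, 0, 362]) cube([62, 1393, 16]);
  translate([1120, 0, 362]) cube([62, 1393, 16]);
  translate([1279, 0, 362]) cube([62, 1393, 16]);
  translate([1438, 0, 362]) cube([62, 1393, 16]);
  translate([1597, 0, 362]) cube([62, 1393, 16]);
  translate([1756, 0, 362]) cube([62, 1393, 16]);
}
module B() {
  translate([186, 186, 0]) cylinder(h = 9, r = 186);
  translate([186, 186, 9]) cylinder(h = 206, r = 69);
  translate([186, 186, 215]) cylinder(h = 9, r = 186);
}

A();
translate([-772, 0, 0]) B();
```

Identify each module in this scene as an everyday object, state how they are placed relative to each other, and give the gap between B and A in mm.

A is a bed frame. B is a spool. The spool is on the floor beside the bed frame on its −x side. The gap between the spool and the bed frame is 400 mm.

The spool's nearest face is 400 mm from the bed frame's −x face.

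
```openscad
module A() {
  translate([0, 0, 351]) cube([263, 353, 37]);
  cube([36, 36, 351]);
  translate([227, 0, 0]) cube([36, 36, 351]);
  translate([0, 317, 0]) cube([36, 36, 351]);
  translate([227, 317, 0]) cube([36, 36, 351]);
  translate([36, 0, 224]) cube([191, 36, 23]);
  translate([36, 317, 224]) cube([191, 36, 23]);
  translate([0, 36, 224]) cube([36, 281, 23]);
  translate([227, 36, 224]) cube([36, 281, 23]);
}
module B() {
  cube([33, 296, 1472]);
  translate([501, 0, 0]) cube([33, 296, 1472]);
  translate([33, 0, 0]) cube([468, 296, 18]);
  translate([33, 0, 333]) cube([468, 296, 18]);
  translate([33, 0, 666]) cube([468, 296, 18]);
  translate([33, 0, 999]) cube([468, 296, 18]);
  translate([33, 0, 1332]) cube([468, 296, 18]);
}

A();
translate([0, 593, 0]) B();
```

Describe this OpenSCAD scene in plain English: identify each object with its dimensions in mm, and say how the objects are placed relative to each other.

A is a four-legged stool. The seat is a 263×353×37 mm slab whose top surface is at z = 388 mm; four square legs, each 36×36 mm in cross-section, run from the floor (z = 0) to the underside of the seat, each flush with a corner of the seat. Four stretchers, 36 mm wide and 23 mm tall, connect adjacent legs with their undersides at z = 224 mm, each running between the inner faces of the legs it joins and aligned with the legs' outer faces on the other axis.

B is an open bookshelf. Two side panels, each 33 mm thick, 296 mm deep and 1472 mm tall, stand 534 mm apart (outside-to-outside). Between them sit 5 shelves, each 18 mm thick and 296 mm deep, spanning the full gap between the sides. The bottom shelf rests on the floor (its underside at z = 0) and the clear gap between one shelf's top and the next shelf's underside is 315 mm.

The bookshelf is on the floor beside the stool on its +y side.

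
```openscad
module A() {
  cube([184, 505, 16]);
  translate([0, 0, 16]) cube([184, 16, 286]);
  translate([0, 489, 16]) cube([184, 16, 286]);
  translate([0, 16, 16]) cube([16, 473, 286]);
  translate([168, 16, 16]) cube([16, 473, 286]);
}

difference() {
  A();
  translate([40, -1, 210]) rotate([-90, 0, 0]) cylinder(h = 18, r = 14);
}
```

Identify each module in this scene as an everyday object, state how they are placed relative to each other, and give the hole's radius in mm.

The subtracted cylinder has r = 14 mm.

A is an open box. The open box has a circular hole through its front wall. The hole's radius is 14 mm.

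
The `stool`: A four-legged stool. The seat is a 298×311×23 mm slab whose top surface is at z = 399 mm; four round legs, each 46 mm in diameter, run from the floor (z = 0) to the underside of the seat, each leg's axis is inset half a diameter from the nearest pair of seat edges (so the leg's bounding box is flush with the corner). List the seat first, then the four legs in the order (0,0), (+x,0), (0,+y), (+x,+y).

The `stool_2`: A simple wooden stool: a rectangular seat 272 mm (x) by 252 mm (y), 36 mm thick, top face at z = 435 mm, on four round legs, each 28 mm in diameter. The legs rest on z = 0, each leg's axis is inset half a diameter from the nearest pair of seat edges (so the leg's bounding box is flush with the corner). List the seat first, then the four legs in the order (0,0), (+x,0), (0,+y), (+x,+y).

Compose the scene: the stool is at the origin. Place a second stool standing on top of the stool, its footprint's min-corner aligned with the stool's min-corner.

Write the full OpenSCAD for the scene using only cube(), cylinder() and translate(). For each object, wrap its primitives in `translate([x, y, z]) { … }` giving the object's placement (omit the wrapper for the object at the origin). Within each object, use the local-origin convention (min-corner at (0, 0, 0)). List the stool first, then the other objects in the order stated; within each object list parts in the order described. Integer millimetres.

translate([0, 0, 376]) cube([298, 311, 23]);
translate([23, 23, 0]) cylinder(h = 376, r = 23);
translate([275, 23, 0]) cylinder(h = 376, r = 23);
translate([23, 288, 0]) cylinder(h = 376, r = 23);
translate([275, 288, 0]) cylinder(h = 376, r = 23);
translate([0, 0, 399]) {
  translate([0, 0, 399]) cube([272, 252, 36]);
  translate([14, 14, 0]) cylinder(h = 399, r = 14);
  translate([258, 14, 0]) cylinder(h = 399, r = 14);
  translate([14, 238, 0]) cylinder(h = 399, r = 14);
  translate([258, 238, 0]) cylinder(h = 399, r = 14);
}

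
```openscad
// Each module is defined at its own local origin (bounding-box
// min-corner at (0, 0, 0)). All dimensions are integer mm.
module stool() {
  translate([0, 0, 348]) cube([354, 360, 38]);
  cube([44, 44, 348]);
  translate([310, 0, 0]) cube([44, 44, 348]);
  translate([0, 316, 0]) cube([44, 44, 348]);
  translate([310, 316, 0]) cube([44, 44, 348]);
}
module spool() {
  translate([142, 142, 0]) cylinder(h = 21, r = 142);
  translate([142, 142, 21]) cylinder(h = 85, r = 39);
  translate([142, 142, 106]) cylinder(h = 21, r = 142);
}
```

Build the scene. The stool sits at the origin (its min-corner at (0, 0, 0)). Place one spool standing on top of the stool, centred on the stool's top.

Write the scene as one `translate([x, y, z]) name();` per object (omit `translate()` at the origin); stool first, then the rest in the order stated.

stool();
translate([35, 38, 386]) spool();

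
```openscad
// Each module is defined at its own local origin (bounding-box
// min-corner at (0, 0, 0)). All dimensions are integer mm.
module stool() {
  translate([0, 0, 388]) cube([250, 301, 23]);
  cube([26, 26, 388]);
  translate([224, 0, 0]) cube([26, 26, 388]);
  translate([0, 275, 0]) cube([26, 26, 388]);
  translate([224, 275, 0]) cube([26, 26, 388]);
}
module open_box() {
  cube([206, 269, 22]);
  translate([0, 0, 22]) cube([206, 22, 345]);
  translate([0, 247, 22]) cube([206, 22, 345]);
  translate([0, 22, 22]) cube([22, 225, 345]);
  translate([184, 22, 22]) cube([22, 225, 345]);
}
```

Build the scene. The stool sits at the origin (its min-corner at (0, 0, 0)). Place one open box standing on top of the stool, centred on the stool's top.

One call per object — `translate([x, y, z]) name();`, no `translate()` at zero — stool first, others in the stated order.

stool();
translate([22, 16, 411]) open_box();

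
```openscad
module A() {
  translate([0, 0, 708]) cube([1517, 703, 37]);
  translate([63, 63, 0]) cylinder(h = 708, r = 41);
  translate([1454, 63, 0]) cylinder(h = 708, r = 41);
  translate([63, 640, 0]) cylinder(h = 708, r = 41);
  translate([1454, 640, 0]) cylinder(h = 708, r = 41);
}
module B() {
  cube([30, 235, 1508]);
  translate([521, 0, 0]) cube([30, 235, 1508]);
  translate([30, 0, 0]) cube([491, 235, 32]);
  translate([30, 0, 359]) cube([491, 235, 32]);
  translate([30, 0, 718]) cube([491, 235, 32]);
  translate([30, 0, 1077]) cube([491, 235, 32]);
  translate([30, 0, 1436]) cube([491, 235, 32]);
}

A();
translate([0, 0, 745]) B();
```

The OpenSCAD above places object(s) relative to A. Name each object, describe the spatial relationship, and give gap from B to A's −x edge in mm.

A is a table. B is a bookshelf. The bookshelf is on top of the table. The gap from the bookshelf to the table's −x edge is 0 mm.

The bookshelf's min-x is at 0; the table's min-x is 0; gap = 0 mm.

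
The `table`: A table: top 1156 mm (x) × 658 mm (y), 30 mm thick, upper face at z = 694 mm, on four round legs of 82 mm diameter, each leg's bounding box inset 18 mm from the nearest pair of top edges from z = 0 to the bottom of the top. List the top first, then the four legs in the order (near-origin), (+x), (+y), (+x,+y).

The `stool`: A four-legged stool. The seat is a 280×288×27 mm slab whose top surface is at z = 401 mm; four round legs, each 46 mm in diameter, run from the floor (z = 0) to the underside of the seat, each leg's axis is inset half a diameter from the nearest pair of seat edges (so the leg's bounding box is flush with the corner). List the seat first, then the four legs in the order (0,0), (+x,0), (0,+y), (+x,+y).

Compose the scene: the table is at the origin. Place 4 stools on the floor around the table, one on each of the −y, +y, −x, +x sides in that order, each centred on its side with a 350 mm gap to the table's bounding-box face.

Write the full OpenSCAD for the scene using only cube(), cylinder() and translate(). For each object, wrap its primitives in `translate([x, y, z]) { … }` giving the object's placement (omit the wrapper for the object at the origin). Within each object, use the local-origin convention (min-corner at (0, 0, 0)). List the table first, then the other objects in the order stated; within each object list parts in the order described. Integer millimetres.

translate([0, 0, 664]) cube([1156, 658, 30]);
translate([59, 59, 0]) cylinder(h = 664, r = 41);
translate([1097, 59, 0]) cylinder(h = 664, r = 41);
translate([59, 599, 0]) cylinder(h = 664, r = 41);
translate([1097, 599, 0]) cylinder(h = 664, r = 41);
translate([438, -638, 0]) {
  translate([0, 0, 374]) cube([280, 288, 27]);
  translate([23, 23, 0]) cylinder(h = 374, r = 23);
  translate([257, 23, 0]) cylinder(h = 374, r = 23);
  translate([23, 265, 0]) cylinder(h = 374, r = 23);
  translate([257, 265, 0]) cylinder(h = 374, r = 23);
}
translate([438, 1008, 0]) {
  translate([0, 0, 374]) cube([280, 288, 27]);
  translate([23, 23, 0]) cylinder(h = 374, r = 23);
  translate([257, 23, 0]) cylinder(h = 374, r = 23);
  translate([23, 265, 0]) cylinder(h = 374, r = 23);
  translate([257, 265, 0]) cylinder(h = 374, r = 23);
}
translate([-630, 185, 0]) {
  translate([0, 0, 374]) cube([280, 288, 27]);
  translate([23, 23, 0]) cylinder(h = 374, r = 23);
  translate([257, 23, 0]) cylinder(h = 374, r = 23);
  translate([23, 265, 0]) cylinder(h = 374, r = 23);
  translate([257, 265, 0]) cylinder(h = 374, r = 23);
}
translate([1506, 185, 0]) {
  translate([0, 0, 374]) cube([280, 288, 27]);
  translate([23, 23, 0]) cylinder(h = 374, r = 23);
  translate([257, 23, 0]) cylinder(h = 374, r = 23);
  translate([23, 265, 0]) cylinder(h = 374, r = 23);
  translate([257, 265, 0]) cylinder(h = 374, r = 23);
}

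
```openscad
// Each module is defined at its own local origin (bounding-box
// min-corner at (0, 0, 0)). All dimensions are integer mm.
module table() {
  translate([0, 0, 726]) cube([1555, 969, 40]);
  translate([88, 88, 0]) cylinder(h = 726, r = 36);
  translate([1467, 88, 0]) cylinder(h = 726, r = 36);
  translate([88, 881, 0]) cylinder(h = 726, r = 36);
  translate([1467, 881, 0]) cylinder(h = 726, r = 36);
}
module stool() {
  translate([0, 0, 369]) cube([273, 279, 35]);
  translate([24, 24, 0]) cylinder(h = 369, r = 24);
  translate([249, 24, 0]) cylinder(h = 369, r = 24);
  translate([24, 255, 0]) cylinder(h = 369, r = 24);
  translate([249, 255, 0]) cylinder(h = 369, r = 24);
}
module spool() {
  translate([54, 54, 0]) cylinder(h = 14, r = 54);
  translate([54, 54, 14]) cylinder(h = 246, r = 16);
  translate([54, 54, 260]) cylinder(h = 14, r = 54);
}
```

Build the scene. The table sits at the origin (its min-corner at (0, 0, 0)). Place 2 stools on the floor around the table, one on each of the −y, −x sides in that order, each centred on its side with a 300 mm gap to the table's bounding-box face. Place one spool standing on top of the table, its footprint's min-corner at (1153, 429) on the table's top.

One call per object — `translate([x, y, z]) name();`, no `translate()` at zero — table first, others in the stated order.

table();
translate([641, -579, 0]) stool();
translate([-573, 345, 0]) stool();
translate([1153, 429, 766]) spool();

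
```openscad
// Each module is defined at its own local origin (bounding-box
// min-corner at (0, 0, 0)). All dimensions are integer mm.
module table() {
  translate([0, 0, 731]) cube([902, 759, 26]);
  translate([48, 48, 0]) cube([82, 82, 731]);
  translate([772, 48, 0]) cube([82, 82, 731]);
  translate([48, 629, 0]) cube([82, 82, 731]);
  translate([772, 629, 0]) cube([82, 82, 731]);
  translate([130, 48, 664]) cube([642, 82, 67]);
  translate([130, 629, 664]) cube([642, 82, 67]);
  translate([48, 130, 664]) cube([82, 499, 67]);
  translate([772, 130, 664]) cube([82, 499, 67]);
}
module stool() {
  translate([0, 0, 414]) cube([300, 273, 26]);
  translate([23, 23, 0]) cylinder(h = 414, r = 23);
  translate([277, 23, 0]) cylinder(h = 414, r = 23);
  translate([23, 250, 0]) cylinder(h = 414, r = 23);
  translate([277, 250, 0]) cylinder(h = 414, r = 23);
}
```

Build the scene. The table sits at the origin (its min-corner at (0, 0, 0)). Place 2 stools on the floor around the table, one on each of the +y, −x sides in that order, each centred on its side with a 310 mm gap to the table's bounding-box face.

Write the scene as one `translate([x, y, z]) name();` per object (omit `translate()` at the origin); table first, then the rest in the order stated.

table();
translate([301, 1069, 0]) stool();
translate([-610, 243, 0]) stool();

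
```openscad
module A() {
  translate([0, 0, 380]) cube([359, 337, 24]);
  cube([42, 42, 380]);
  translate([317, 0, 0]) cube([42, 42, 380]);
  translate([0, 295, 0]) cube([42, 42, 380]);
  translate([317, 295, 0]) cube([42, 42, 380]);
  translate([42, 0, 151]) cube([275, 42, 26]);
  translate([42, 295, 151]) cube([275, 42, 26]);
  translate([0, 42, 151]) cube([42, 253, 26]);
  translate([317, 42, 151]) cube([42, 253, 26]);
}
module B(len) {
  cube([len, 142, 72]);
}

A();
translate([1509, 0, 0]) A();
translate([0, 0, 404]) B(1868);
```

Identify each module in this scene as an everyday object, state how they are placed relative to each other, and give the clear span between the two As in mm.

A is a stool. B is a beam. A beam spans the tops of two stools. The clear span between the two stools is 1150 mm.

Second stool starts at x = 1509; first ends at x = 359; clear span = 1509 − 359 = 1150 mm.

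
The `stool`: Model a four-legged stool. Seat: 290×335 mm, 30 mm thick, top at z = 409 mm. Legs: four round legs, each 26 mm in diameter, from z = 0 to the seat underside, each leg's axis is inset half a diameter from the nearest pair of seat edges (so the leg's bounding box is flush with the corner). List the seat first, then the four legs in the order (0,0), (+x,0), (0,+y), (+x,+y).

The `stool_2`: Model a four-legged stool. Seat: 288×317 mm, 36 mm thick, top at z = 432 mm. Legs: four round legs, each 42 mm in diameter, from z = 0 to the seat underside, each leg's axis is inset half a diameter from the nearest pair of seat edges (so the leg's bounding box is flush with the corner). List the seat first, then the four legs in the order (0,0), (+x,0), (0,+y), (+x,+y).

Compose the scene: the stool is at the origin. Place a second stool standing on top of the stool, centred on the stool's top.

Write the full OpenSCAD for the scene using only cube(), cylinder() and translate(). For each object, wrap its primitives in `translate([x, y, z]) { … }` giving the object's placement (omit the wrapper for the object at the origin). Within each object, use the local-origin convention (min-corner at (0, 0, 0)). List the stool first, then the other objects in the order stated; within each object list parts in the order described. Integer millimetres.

translate([0, 0, 379]) cube([290, 335, 30]);
translate([13, 13, 0]) cylinder(h = 379, r = 13);
translate([277, 13, 0]) cylinder(h = 379, r = 13);
translate([13, 322, 0]) cylinder(h = 379, r = 13);
translate([277, 322, 0]) cylinder(h = 379, r = 13);
translate([1, 9, 409]) {
  translate([0, 0, 396]) cube([288, 317, 36]);
  translate([21, 21, 0]) cylinder(h = 396, r = 21);
  translate([267, 21, 0]) cylinder(h = 396, r = 21);
  translate([21, 296, 0]) cylinder(h = 396, r = 21);
  translate([267, 296, 0]) cylinder(h = 396, r = 21);
}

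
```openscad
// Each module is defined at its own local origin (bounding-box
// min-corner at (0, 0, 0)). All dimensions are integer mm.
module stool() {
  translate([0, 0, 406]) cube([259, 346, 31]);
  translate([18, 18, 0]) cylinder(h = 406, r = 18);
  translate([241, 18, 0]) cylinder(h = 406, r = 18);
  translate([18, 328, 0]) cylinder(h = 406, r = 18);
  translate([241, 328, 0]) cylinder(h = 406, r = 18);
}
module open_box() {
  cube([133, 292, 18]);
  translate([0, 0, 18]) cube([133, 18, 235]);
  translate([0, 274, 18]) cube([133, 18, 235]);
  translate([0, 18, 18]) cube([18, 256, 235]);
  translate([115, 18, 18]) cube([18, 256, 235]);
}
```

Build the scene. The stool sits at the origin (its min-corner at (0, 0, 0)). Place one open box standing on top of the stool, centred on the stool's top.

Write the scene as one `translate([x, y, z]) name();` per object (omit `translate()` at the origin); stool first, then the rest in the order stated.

stool();
translate([63, 27, 437]) open_box();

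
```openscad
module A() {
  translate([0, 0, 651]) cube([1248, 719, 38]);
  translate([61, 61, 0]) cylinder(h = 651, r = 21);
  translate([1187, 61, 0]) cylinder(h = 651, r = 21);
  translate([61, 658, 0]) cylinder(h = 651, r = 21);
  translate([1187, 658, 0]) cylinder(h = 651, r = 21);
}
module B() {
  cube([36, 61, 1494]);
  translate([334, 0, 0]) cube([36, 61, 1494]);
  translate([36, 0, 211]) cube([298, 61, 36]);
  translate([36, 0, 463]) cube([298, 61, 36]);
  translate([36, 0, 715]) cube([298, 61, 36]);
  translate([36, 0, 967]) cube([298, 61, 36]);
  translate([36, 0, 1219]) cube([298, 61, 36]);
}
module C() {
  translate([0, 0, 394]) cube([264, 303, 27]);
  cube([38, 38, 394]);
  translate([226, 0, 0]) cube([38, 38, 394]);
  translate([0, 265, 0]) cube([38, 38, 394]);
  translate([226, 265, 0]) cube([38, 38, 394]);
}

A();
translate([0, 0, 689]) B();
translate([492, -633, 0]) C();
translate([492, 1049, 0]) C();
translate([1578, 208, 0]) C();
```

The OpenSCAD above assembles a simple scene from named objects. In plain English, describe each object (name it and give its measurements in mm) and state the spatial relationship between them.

A is a rectangular dining table. The top is 1248×719×38 mm with its upper surface at z = 689 mm. It stands on four round legs of 42 mm diameter, each leg's bounding box inset 40 mm from the nearest pair of top edges, running from the floor to the underside of the top.

B is a straight ladder. Two 36×61 mm vertical rails, 1494 mm tall, stand 370 mm apart (outside-to-outside) with their front faces coplanar on the −y side. 5 rungs, each 61 mm deep and 36 mm tall, span between the inner faces of the rails, front faces flush with the rails. The lowest rung's underside is at z = 211 mm and rungs are spaced 252 mm apart (underside to underside).

C is a simple wooden stool: a rectangular seat 264 mm (x) by 303 mm (y), 27 mm thick, top face at z = 421 mm, on four square legs, each 38×38 mm in cross-section. The legs rest on z = 0, each flush with a corner of the seat.

The ladder is on top of the table. Three stools sit around the table at the −y, +y, +x sides.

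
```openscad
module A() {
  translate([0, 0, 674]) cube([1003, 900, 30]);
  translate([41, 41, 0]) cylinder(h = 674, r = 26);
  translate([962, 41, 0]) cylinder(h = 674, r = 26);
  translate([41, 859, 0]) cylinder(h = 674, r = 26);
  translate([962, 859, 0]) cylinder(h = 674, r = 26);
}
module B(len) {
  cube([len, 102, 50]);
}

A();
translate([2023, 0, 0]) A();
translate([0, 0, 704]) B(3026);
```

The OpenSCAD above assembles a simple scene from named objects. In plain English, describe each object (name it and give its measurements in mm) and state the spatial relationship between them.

A is a table with a 1003×900 mm rectangular top, 30 mm thick, top surface at z = 704 mm, supported by four round legs of 52 mm diameter, each leg's bounding box inset 15 mm from the nearest pair of top edges, running from the floor.

B is a rectangular beam 3026 mm long (x), 102 mm deep (y), 50 mm thick (z).

The beam spans the tops of two tables placed 1020 mm apart, resting at z = 704 mm.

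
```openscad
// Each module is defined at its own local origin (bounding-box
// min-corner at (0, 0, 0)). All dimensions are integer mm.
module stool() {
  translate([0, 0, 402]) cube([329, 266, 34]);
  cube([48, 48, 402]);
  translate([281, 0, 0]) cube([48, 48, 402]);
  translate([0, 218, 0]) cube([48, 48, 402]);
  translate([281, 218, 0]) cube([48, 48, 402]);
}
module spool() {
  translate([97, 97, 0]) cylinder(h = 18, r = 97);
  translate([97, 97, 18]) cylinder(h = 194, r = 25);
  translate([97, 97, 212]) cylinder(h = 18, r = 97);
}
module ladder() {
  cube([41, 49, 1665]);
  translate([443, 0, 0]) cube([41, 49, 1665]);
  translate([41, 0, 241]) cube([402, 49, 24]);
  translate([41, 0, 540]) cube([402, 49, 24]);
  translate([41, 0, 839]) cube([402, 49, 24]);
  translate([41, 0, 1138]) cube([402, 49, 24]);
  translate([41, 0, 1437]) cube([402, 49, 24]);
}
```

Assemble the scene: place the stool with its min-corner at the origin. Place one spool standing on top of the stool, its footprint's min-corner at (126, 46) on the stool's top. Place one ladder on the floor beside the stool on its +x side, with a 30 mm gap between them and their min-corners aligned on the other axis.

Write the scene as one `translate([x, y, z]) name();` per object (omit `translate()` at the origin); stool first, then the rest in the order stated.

stool();
translate([126, 46, 436]) spool();
translate([359, 0, 0]) ladder();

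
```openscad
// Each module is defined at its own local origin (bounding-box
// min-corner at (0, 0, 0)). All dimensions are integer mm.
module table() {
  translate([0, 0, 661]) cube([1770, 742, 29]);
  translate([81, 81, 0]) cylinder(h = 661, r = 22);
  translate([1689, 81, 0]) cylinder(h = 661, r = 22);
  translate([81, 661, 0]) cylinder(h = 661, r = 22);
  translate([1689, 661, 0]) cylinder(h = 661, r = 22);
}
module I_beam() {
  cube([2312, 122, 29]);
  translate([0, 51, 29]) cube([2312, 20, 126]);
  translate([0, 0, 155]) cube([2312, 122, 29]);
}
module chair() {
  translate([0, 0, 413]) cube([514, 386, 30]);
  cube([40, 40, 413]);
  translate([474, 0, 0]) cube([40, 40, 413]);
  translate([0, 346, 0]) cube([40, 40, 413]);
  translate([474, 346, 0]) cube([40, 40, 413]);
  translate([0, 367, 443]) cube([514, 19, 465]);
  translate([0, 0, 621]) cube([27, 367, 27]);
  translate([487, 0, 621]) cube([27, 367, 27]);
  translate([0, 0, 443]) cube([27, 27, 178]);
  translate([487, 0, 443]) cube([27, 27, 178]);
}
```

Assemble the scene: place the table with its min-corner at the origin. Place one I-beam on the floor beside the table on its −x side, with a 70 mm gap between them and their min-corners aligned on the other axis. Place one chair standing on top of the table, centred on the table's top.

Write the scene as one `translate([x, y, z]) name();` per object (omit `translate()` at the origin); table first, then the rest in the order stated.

table();
translate([-2382, 0, 0]) I_beam();
translate([628, 178, 690]) chair();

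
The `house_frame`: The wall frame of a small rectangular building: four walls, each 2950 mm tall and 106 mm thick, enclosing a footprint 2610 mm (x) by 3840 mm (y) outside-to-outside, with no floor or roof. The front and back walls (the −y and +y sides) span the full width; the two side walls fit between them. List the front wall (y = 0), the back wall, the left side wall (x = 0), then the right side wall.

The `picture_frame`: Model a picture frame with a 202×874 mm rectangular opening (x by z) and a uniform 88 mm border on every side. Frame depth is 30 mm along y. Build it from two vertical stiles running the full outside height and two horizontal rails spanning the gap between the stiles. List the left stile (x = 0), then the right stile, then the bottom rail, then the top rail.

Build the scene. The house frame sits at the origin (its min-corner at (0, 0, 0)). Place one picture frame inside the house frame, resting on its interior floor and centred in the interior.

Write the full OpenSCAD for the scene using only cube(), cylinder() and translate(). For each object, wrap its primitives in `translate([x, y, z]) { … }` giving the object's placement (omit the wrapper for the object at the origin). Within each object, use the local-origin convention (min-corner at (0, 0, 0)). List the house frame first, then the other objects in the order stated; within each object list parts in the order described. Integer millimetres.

cube([2610, 106, 2950]);
translate([0, 3734, 0]) cube([2610, 106, 2950]);
translate([0, 106, 0]) cube([106, 3628, 2950]);
translate([2504, 106, 0]) cube([106, 3628, 2950]);
translate([1116, 1905, 0]) {
  cube([88, 30, 1050]);
  translate([290, 0, 0]) cube([88, 30, 1050]);
  translate([88, 0, 0]) cube([202, 30, 88]);
  translate([88, 0, 962]) cube([202, 30, 88]);
}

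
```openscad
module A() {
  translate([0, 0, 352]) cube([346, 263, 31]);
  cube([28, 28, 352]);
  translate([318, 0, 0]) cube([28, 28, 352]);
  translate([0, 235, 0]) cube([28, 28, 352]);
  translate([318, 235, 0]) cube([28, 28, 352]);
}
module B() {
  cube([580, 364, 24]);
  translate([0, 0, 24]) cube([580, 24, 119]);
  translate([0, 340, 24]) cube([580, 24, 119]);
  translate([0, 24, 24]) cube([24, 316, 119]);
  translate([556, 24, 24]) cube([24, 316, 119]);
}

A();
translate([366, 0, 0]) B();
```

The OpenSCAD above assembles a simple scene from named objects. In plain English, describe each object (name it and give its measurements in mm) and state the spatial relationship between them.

A is a four-legged stool. The seat is a 346×263×31 mm slab whose top surface is at z = 383 mm; four square legs, each 28×28 mm in cross-section, run from the floor (z = 0) to the underside of the seat, each flush with a corner of the seat.

B is an open storage box with external size 580×364×143 mm and wall thickness 24 mm (the base is also 24 mm thick). The base covers the whole footprint; the four walls stand on the base, with the y-facing walls full-width and the x-facing walls fitting between their inner faces.

The open box is on the floor beside the stool on its +x side.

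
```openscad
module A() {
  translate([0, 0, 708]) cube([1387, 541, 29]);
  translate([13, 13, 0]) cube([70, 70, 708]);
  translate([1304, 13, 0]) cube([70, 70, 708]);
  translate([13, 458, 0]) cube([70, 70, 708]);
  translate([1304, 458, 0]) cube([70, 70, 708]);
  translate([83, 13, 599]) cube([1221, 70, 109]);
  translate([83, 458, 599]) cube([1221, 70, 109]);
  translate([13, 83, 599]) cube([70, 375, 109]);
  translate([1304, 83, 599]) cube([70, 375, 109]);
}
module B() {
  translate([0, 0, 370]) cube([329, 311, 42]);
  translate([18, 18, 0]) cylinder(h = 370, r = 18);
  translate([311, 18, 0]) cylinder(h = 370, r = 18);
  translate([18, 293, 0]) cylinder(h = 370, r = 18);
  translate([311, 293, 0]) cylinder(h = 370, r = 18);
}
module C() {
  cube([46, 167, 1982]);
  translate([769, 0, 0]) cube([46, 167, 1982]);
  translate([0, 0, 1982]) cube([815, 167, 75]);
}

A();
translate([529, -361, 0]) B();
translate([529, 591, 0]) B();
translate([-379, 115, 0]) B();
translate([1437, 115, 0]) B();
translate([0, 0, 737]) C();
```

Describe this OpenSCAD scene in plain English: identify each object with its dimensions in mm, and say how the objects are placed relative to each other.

A is a table: top 1387 mm (x) × 541 mm (y), 29 mm thick, upper face at z = 737 mm, on four 70×70 mm square legs, each inset 13 mm from the nearest pair of top edges, running from z = 0 to the bottom of the top. Four apron rails, 70 mm thick and 109 mm tall, run between adjacent legs with their top edges flush with the underside of the top and their outer faces flush with the legs' outer faces.

B is a four-legged stool. The seat is 329×311 mm, 42 mm thick, top at z = 412 mm. It stands on four round legs, each 36 mm in diameter, from z = 0 to the seat underside, each leg's axis is inset half a diameter from the nearest pair of seat edges (so the leg's bounding box is flush with the corner).

C is a door frame. The clear opening is 723 mm wide and 1982 mm high. Two 46 mm wide jambs, 167 mm deep, stand either side of the opening from the floor to the top of the opening. A 75 mm thick head sits across the top of both jambs, spanning the full outside width of the frame.

Four stools sit around the table at the −y, +y, −x, +x sides. The door frame is on top of the table.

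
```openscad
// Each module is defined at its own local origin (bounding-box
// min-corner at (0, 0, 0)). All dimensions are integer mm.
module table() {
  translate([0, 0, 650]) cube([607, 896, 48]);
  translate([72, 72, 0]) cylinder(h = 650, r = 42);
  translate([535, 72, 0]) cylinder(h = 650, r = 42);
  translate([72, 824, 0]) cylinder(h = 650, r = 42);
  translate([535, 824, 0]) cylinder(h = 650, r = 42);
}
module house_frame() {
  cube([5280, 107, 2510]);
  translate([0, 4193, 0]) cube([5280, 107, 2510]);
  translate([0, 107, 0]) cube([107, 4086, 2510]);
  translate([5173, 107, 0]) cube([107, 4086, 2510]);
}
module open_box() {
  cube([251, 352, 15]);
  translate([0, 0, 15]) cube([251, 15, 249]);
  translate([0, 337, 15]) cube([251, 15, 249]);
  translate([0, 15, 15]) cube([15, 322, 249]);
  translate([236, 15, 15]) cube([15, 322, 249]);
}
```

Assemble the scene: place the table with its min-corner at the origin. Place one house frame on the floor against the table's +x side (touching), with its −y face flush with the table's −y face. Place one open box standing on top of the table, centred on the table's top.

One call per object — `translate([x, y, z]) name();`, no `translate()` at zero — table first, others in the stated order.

table();
translate([607, 0, 0]) house_frame();
translate([178, 272, 698]) open_box();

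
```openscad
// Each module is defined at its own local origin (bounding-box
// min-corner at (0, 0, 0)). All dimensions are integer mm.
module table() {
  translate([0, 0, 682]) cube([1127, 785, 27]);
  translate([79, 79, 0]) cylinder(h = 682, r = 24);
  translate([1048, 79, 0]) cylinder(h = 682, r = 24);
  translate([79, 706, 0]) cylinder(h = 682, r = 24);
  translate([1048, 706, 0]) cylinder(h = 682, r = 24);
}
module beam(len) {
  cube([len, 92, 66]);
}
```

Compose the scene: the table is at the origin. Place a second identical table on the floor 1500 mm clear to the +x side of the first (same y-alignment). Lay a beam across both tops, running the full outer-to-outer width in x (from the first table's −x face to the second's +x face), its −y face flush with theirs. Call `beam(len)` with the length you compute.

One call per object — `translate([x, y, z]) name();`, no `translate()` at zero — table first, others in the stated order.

table();
translate([2627, 0, 0]) table();
translate([0, 0, 709]) beam(3754);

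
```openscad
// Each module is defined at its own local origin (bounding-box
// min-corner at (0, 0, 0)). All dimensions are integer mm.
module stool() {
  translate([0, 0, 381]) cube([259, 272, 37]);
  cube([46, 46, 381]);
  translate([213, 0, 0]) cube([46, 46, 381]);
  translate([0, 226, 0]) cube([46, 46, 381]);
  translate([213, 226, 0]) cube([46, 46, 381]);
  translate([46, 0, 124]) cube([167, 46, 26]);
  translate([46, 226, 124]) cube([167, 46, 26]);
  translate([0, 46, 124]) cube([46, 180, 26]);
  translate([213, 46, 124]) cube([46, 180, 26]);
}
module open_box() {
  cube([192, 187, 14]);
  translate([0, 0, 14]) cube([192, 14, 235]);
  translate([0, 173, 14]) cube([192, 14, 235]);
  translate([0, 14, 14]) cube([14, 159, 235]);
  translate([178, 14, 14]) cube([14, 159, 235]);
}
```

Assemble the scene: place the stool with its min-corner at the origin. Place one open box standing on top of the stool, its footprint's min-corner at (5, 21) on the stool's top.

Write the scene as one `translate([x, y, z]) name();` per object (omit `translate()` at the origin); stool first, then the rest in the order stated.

stool();
translate([5, 21, 418]) open_box();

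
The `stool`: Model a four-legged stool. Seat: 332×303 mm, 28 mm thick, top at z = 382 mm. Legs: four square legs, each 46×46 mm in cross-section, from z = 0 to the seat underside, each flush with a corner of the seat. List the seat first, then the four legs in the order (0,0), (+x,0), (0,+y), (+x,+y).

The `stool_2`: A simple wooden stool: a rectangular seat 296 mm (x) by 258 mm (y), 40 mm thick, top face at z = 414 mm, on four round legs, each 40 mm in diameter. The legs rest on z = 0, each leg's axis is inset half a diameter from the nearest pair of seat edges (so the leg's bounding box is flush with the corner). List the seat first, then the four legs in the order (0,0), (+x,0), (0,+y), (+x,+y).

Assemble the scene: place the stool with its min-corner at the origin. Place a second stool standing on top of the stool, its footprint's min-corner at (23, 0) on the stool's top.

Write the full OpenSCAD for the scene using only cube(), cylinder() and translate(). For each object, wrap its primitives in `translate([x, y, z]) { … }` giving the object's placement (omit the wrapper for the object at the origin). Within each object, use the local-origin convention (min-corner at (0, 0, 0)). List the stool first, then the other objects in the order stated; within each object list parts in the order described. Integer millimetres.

translate([0, 0, 354]) cube([332, 303, 28]);
cube([46, 46, 354]);
translate([286, 0, 0]) cube([46, 46, 354]);
translate([0, 257, 0]) cube([46, 46, 354]);
translate([286, 257, 0]) cube([46, 46, 354]);
translate([23, 0, 382]) {
  translate([0, 0, 374]) cube([296, 258, 40]);
  translate([20, 20, 0]) cylinder(h = 374, r = 20);
  translate([276, 20, 0]) cylinder(h = 374, r = 20);
  translate([20, 238, 0]) cylinder(h = 374, r = 20);
  translate([276, 238, 0]) cylinder(h = 374, r = 20);
}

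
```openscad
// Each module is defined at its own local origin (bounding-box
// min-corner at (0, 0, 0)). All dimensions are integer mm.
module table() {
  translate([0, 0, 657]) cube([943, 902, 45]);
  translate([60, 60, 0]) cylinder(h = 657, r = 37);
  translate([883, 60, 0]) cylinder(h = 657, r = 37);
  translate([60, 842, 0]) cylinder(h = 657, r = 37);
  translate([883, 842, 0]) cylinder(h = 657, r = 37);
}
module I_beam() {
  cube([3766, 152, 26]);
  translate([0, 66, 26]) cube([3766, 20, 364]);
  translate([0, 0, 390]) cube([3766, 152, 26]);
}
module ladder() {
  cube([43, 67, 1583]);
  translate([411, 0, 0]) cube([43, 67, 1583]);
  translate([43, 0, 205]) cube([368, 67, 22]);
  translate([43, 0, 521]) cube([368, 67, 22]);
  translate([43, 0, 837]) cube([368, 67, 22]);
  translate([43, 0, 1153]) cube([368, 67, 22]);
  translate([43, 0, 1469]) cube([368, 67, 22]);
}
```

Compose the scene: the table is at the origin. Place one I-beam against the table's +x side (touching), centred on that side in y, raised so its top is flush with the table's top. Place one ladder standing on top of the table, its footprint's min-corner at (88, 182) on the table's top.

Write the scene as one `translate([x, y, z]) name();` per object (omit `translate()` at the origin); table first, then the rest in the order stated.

table();
translate([943, 375, 286]) I_beam();
translate([88, 182, 702]) ladder();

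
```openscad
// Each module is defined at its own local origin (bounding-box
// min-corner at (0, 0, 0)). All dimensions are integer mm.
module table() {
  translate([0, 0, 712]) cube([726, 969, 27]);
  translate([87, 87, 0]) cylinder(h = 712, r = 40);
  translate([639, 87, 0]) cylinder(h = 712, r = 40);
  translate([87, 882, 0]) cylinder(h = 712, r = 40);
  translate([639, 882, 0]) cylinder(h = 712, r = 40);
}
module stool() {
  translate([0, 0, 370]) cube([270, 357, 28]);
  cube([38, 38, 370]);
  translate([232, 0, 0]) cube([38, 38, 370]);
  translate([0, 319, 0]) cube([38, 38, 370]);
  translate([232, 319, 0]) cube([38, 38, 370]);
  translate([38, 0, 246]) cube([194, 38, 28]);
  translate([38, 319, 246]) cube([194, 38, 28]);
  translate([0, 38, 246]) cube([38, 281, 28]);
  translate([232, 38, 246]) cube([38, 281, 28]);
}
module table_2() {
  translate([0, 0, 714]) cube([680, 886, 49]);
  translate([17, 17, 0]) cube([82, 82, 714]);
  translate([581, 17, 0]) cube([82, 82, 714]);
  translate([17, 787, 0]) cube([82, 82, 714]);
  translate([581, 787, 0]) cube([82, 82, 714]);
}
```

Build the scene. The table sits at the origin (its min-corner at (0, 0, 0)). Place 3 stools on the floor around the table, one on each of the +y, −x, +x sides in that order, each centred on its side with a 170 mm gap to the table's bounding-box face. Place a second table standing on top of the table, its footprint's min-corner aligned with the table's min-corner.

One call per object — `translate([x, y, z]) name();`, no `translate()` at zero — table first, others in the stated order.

table();
translate([228, 1139, 0]) stool();
translate([-440, 306, 0]) stool();
translate([896, 306, 0]) stool();
translate([0, 0, 739]) table_2();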